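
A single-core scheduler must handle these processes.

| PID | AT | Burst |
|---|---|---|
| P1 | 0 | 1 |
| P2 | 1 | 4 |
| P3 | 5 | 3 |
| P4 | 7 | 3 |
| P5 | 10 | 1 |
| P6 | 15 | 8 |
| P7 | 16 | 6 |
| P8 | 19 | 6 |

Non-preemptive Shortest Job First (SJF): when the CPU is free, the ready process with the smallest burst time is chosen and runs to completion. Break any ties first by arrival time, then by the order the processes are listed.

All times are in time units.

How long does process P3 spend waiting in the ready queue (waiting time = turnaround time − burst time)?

Gantt: | P1 0-1 | P2 1-5 | P3 5-8 | P4 8-11 | P5 11-12 | idle 12-15 | P6 15-23 | P7 23-29 | P8 29-35 |
Completion: P1=1  P2=5  P3=8  P4=11  P5=12  P6=23  P7=29  P8=35
Turnaround (C−A): P1=1  P2=4  P3=3  P4=4  P5=2  P6=8  P7=13  P8=16
Waiting(P3) = turnaround − burst = 3 − 3 = 0

0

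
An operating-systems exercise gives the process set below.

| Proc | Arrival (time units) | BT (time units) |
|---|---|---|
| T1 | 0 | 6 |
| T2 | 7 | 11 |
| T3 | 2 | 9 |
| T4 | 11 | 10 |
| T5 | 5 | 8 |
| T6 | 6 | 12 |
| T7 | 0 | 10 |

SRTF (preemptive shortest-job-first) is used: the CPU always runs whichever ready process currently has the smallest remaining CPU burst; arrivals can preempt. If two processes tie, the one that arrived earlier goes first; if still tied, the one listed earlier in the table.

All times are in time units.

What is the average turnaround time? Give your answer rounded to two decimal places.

29.71

Schedule: | T1 0-6 | T5 6-14 | T3 14-23 | T7 23-33 | T4 33-43 | T2 43-54 | T6 54-66 |
Completion: T1=6  T2=54  T3=23  T4=43  T5=14  T6=66  T7=33
Turnaround (C−A): T1=6  T2=47  T3=21  T4=32  T5=9  T6=60  T7=33
Turnaround times: T1=6, T2=47, T3=21, T4=32, T5=9, T6=60, T7=33
Average turnaround = (6+47+21+32+9+60+33) / 7 = 208/7 = 29.71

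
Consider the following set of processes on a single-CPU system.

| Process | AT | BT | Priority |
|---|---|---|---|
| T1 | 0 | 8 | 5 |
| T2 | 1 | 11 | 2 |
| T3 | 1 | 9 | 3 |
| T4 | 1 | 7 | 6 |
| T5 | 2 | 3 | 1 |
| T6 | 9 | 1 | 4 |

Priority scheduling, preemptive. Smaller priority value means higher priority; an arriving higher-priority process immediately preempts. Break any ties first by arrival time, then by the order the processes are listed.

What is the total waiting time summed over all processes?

Schedule: | T1 0-1 | T2 1-2 | T5 2-5 | T2 5-15 | T3 15-24 | T6 24-25 | T1 25-32 | T4 32-39 |
Completion: T1=32  T2=15  T3=24  T4=39  T5=5  T6=25
Waiting = turnaround − burst: T1=24, T2=3, T3=14, T4=31, T5=0, T6=15
Total waiting = 24 + 3 + 14 + 31 + 0 + 15 = 87

87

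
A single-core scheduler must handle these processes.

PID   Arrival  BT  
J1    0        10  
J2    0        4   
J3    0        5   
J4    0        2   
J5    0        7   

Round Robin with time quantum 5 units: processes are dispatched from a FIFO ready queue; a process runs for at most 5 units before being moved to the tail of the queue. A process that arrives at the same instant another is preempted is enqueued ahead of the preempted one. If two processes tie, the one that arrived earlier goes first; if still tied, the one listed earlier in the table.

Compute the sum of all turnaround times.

Timeline: | J1 0-5 | J2 5-9 | J3 9-14 | J4 14-16 | J5 16-21 | J1 21-26 | J5 26-28 |
Completion: J1=26  J2=9  J3=14  J4=16  J5=28
Turnaround = completion − arrival: J1=26, J2=9, J3=14, J4=16, J5=28
Total turnaround = 26 + 9 + 14 + 16 + 28 = 93

93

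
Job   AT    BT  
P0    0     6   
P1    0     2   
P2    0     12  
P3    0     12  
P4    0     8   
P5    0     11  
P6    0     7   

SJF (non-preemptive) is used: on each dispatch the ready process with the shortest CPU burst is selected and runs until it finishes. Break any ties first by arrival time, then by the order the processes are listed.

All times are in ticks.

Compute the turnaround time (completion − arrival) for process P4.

Gantt: | P1 0-2 | P0 2-8 | P6 8-15 | P4 15-23 | P5 23-34 | P2 34-46 | P3 46-58 |
Completion: P0=8  P1=2  P2=46  P3=58  P4=23  P5=34  P6=15
Turnaround(P4) = completion − arrival = 23 − 0 = 23

23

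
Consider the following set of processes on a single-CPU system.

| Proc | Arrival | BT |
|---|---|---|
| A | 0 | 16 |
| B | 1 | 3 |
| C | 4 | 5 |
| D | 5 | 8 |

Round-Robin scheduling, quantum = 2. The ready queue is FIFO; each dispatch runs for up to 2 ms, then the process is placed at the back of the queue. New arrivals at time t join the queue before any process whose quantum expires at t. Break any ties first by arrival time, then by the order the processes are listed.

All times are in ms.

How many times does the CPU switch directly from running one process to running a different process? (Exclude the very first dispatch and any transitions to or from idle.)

Timeline: | A 0-2 | B 2-4 | A 4-6 | C 6-8 | B 8-9 | D 9-11 | A 11-13 | C 13-15 | D 15-17 | A 17-19 | C 19-20 | D 20-22 | A 22-24 | D 24-26 | A 26-32 |
Completion: A=32  B=9  C=20  D=26
Turnaround (C−A): A=32  B=8  C=16  D=21

14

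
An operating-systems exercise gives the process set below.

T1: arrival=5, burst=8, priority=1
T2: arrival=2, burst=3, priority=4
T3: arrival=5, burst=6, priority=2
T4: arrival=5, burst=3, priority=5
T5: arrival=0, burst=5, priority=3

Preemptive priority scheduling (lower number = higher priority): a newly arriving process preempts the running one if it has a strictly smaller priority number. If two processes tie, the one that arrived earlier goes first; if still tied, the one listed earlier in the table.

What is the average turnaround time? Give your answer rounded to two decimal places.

Gantt: | T5 0-5 | T1 5-13 | T3 13-19 | T2 19-22 | T4 22-25 |
Completion: T1=13  T2=22  T3=19  T4=25  T5=5
Turnaround (C−A): T1=8  T2=20  T3=14  T4=20  T5=5
Turnaround times: T1=8, T2=20, T3=14, T4=20, T5=5
Average turnaround = (8+20+14+20+5) / 5 = 67/5 = 13.40

13.40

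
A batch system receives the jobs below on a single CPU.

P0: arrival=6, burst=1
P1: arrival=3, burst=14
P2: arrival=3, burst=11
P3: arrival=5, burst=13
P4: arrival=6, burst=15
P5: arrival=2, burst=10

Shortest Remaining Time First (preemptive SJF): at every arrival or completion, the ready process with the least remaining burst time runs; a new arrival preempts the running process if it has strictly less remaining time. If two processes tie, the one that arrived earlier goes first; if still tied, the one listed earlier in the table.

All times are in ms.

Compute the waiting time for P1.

Timeline: | idle 0-2 | P5 2-6 | P0 6-7 | P5 7-13 | P2 13-24 | P3 24-37 | P1 37-51 | P4 51-66 |
Completion: P0=7  P1=51  P2=24  P3=37  P4=66  P5=13
Turnaround (C−A): P0=1  P1=48  P2=21  P3=32  P4=60  P5=11
Waiting(P1) = turnaround − burst = 48 − 14 = 34

34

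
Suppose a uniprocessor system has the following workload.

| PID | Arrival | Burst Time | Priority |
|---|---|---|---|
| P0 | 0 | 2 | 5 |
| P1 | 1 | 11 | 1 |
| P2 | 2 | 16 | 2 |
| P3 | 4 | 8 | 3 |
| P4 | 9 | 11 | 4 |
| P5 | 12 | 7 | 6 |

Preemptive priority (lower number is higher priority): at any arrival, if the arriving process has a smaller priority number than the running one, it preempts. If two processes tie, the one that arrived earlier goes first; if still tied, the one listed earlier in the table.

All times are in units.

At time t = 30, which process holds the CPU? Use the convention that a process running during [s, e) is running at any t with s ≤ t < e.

P3

Gantt: | P0 0-1 | P1 1-12 | P2 12-28 | P3 28-36 | P4 36-47 | P0 47-48 | P5 48-55 |
Completion: P0=48  P1=12  P2=28  P3=36  P4=47  P5=55
Turnaround (C−A): P0=48  P1=11  P2=26  P3=32  P4=38  P5=43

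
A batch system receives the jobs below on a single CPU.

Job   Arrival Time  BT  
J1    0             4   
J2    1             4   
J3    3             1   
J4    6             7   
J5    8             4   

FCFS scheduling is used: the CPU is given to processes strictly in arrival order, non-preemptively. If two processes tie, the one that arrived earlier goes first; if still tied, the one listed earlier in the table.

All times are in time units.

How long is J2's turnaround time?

Gantt: | J1 0-4 | J2 4-8 | J3 8-9 | J4 9-16 | J5 16-20 |
Completion: J1=4  J2=8  J3=9  J4=16  J5=20
Turnaround(J2) = completion − arrival = 8 − 1 = 7

7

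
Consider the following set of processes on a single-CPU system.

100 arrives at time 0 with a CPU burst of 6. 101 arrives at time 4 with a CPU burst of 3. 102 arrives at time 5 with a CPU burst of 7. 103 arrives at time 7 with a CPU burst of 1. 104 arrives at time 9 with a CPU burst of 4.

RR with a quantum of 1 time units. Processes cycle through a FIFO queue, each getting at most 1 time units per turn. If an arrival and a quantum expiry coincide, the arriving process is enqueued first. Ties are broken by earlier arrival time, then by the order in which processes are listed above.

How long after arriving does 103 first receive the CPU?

2

Schedule: | 100 0-4 | 101 4-5 | 100 5-6 | 102 6-7 | 101 7-8 | 100 8-9 | 103 9-10 | 102 10-11 | 101 11-12 | 104 12-13 | 102 13-14 | 104 14-15 | 102 15-16 | 104 16-17 | 102 17-18 | 104 18-19 | 102 19-21 |
Completion: 100=9  101=12  102=21  103=10  104=19
Response(103) = first start − arrival = 9 − 7 = 2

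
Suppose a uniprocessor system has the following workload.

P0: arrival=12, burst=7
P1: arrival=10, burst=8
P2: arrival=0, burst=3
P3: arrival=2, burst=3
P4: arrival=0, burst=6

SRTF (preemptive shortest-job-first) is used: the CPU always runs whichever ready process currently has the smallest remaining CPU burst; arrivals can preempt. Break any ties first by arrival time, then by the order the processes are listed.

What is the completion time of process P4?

Timeline: | P2 0-3 | P3 3-6 | P4 6-12 | P0 12-19 | P1 19-27 |
Completion: P0=19  P1=27  P2=3  P3=6  P4=12
Turnaround (C−A): P0=7  P1=17  P2=3  P3=4  P4=12

12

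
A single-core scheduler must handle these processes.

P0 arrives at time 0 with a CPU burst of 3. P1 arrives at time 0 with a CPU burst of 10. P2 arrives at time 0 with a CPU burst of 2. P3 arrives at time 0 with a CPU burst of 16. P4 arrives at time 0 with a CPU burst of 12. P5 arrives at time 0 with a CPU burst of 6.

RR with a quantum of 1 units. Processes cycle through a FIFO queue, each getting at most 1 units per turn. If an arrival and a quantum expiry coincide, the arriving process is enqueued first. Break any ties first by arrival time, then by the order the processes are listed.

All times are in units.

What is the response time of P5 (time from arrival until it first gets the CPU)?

Schedule: | P0 0-1 | P1 1-2 | P2 2-3 | P3 3-4 | P4 4-5 | P5 5-6 | P0 6-7 | P1 7-8 | P2 8-9 | P3 9-10 | P4 10-11 | P5 11-12 | P0 12-13 | P1 13-14 | P3 14-15 | P4 15-16 | P5 16-17 | P1 17-18 | P3 18-19 | P4 19-20 | P5 20-21 | P1 21-22 | P3 22-23 | P4 23-24 | P5 24-25 | P1 25-26 | P3 26-27 | P4 27-28 | P5 28-29 | P1 29-30 | P3 30-31 | P4 31-32 | P1 32-33 | P3 33-34 | P4 34-35 | P1 35-36 | P3 36-37 | P4 37-38 | P1 38-39 | P3 39-40 | P4 40-41 | P3 41-42 | P4 42-43 | P3 43-44 | P4 44-45 | P3 45-49 |
Completion: P0=13  P1=39  P2=9  P3=49  P4=45  P5=29
Turnaround (C−A): P0=13  P1=39  P2=9  P3=49  P4=45  P5=29
Response(P5) = first start − arrival = 5 − 0 = 5

5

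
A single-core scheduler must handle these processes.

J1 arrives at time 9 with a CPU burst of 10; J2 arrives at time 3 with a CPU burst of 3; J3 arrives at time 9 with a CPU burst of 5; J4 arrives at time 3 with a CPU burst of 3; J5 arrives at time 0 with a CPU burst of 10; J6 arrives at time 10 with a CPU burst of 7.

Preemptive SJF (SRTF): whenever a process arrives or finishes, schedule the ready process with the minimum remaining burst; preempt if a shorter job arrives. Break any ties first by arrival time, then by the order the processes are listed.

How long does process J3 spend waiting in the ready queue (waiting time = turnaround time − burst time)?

Gantt: | J5 0-3 | J2 3-6 | J4 6-9 | J3 9-14 | J5 14-21 | J6 21-28 | J1 28-38 |
Completion: J1=38  J2=6  J3=14  J4=9  J5=21  J6=28
Turnaround (C−A): J1=29  J2=3  J3=5  J4=6  J5=21  J6=18
Waiting(J3) = turnaround − burst = 5 − 5 = 0

0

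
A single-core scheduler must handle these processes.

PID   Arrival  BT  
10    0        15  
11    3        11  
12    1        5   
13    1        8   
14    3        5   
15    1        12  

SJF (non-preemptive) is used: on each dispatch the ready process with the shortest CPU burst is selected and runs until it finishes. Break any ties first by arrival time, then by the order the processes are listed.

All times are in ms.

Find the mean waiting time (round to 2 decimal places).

Schedule: | 10 0-15 | 12 15-20 | 14 20-25 | 13 25-33 | 11 33-44 | 15 44-56 |
Completion: 10=15  11=44  12=20  13=33  14=25  15=56
Turnaround (C−A): 10=15  11=41  12=19  13=32  14=22  15=55
Waiting times: 10=0, 11=30, 12=14, 13=24, 14=17, 15=43
Average waiting = (0+30+14+24+17+43) / 6 = 128/6 = 21.33

21.33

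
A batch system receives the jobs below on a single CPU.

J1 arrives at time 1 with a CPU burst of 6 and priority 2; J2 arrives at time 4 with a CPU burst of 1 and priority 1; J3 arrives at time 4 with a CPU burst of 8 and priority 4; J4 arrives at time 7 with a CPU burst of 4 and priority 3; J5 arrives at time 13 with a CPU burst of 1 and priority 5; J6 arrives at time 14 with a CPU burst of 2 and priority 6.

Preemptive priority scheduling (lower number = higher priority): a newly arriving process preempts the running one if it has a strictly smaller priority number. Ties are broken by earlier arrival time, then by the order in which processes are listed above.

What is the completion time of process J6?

Schedule: | idle 0-1 | J1 1-4 | J2 4-5 | J1 5-8 | J4 8-12 | J3 12-20 | J5 20-21 | J6 21-23 |
Completion: J1=8  J2=5  J3=20  J4=12  J5=21  J6=23
Turnaround (C−A): J1=7  J2=1  J3=16  J4=5  J5=8  J6=9

23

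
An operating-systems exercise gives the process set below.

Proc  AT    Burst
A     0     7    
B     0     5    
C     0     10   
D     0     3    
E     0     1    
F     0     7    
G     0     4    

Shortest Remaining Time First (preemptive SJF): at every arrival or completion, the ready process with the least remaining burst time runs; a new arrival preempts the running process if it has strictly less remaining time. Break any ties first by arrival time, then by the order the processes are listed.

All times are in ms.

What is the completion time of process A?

20

Gantt: | E 0-1 | D 1-4 | G 4-8 | B 8-13 | A 13-20 | F 20-27 | C 27-37 |
Completion: A=20  B=13  C=37  D=4  E=1  F=27  G=8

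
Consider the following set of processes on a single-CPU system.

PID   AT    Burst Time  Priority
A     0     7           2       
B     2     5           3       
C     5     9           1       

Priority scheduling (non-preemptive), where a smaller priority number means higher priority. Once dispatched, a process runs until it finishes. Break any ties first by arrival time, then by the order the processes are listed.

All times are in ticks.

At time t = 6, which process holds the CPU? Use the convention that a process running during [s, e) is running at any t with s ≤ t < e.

Gantt: | A 0-7 | C 7-16 | B 16-21 |
Completion: A=7  B=21  C=16

A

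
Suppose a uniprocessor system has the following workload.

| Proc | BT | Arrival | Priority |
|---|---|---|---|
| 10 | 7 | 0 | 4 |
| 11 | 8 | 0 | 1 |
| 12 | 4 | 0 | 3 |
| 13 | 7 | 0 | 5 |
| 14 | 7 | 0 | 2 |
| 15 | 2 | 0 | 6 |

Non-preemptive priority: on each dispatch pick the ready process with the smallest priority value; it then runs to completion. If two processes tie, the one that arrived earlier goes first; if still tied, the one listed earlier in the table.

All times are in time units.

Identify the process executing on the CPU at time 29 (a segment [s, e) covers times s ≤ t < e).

13

Gantt: | 11 0-8 | 14 8-15 | 12 15-19 | 10 19-26 | 13 26-33 | 15 33-35 |
Completion: 10=26  11=8  12=19  13=33  14=15  15=35
Turnaround (C−A): 10=26  11=8  12=19  13=33  14=15  15=35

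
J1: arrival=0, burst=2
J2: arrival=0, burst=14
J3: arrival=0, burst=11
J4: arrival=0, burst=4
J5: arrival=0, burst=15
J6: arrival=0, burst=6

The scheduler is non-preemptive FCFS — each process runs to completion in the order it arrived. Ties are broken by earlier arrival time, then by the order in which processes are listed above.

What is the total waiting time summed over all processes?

Timeline: | J1 0-2 | J2 2-16 | J3 16-27 | J4 27-31 | J5 31-46 | J6 46-52 |
Completion: J1=2  J2=16  J3=27  J4=31  J5=46  J6=52
Turnaround (C−A): J1=2  J2=16  J3=27  J4=31  J5=46  J6=52
Waiting = turnaround − burst: J1=0, J2=2, J3=16, J4=27, J5=31, J6=46
Total waiting = 0 + 2 + 16 + 27 + 31 + 46 = 122

122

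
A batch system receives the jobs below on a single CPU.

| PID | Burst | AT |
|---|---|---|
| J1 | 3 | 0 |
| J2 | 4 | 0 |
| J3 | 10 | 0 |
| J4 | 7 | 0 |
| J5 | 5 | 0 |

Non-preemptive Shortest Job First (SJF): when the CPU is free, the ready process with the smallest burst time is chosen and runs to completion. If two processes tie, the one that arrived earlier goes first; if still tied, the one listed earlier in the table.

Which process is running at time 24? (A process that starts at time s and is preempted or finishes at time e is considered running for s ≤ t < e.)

J3

Timeline: | J1 0-3 | J2 3-7 | J5 7-12 | J4 12-19 | J3 19-29 |
Completion: J1=3  J2=7  J3=29  J4=19  J5=12
Turnaround (C−A): J1=3  J2=7  J3=29  J4=19  J5=12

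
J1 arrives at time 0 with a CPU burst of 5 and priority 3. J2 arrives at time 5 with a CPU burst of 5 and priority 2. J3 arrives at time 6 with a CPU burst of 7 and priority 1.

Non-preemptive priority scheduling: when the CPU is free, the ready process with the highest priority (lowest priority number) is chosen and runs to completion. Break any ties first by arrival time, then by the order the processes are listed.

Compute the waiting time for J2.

Timeline: | J1 0-5 | J2 5-10 | J3 10-17 |
Completion: J1=5  J2=10  J3=17
Turnaround (C−A): J1=5  J2=5  J3=11
Waiting(J2) = turnaround − burst = 5 − 5 = 0

0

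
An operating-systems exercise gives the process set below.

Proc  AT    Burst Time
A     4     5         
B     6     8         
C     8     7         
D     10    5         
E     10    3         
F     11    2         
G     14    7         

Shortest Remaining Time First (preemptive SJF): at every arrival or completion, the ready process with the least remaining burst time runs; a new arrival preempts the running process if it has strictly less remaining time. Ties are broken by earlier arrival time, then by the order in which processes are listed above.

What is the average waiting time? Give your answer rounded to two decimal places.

8.14

Schedule: | idle 0-4 | A 4-9 | C 9-10 | E 10-13 | F 13-15 | D 15-20 | C 20-26 | G 26-33 | B 33-41 |
Completion: A=9  B=41  C=26  D=20  E=13  F=15  G=33
Waiting times: A=0, B=27, C=11, D=5, E=0, F=2, G=12
Average waiting = (0+27+11+5+0+2+12) / 7 = 57/7 = 8.14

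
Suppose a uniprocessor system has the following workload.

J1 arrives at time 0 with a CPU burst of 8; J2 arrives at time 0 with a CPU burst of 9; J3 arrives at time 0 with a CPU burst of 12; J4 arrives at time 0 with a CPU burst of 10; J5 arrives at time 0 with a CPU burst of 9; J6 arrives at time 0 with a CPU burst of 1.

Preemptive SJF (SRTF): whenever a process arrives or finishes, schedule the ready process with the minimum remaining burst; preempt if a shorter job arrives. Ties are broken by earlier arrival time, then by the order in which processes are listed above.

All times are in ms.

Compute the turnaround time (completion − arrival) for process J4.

Timeline: | J6 0-1 | J1 1-9 | J2 9-18 | J5 18-27 | J4 27-37 | J3 37-49 |
Completion: J1=9  J2=18  J3=49  J4=37  J5=27  J6=1
Turnaround (C−A): J1=9  J2=18  J3=49  J4=37  J5=27  J6=1
Turnaround(J4) = completion − arrival = 37 − 0 = 37

37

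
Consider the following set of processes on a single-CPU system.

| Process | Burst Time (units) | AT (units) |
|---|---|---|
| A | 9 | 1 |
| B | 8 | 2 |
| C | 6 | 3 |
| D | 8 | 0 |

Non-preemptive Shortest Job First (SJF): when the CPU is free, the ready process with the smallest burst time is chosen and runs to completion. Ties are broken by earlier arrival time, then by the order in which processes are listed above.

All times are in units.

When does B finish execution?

22

Schedule: | D 0-8 | C 8-14 | B 14-22 | A 22-31 |
Completion: A=31  B=22  C=14  D=8
Turnaround (C−A): A=30  B=20  C=11  D=8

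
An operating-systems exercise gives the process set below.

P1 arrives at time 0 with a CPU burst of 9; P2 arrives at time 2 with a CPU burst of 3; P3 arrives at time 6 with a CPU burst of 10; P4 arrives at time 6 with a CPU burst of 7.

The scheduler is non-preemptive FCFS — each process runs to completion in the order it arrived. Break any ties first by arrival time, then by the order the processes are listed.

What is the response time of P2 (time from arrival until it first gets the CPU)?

Schedule: | P1 0-9 | P2 9-12 | P3 12-22 | P4 22-29 |
Completion: P1=9  P2=12  P3=22  P4=29
Response(P2) = first start − arrival = 9 − 2 = 7

7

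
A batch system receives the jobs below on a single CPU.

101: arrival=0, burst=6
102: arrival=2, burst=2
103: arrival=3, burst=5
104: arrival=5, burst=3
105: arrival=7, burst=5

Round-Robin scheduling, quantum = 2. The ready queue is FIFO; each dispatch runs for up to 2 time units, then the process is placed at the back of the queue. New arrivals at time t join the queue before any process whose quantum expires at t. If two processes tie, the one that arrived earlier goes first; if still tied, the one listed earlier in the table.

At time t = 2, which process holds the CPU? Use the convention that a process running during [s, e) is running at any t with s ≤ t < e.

Gantt: | 101 0-2 | 102 2-4 | 101 4-6 | 103 6-8 | 104 8-10 | 101 10-12 | 105 12-14 | 103 14-16 | 104 16-17 | 105 17-19 | 103 19-20 | 105 20-21 |
Completion: 101=12  102=4  103=20  104=17  105=21
Turnaround (C−A): 101=12  102=2  103=17  104=12  105=14

102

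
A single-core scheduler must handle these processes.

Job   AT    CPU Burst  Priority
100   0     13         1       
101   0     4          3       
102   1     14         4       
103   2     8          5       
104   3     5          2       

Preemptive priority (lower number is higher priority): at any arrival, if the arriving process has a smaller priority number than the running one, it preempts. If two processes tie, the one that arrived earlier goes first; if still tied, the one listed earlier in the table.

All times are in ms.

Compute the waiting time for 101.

18

Gantt: | 100 0-13 | 104 13-18 | 101 18-22 | 102 22-36 | 103 36-44 |
Completion: 100=13  101=22  102=36  103=44  104=18
Waiting(101) = turnaround − burst = 22 − 4 = 18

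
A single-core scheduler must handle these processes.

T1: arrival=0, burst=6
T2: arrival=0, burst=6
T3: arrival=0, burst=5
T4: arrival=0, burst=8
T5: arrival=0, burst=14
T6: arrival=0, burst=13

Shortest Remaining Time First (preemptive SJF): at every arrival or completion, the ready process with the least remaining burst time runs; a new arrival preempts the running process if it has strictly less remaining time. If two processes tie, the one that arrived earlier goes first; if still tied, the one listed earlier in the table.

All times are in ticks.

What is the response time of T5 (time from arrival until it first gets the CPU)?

38

Timeline: | T3 0-5 | T1 5-11 | T2 11-17 | T4 17-25 | T6 25-38 | T5 38-52 |
Completion: T1=11  T2=17  T3=5  T4=25  T5=52  T6=38
Turnaround (C−A): T1=11  T2=17  T3=5  T4=25  T5=52  T6=38
Response(T5) = first start − arrival = 38 − 0 = 38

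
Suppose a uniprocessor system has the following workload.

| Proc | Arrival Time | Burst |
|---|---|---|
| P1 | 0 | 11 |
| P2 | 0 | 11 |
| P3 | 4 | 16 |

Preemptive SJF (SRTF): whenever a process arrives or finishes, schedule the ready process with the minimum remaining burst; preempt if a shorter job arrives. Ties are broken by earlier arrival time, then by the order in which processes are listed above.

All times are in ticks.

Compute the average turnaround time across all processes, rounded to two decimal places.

Schedule: | P1 0-11 | P2 11-22 | P3 22-38 |
Completion: P1=11  P2=22  P3=38
Turnaround times: P1=11, P2=22, P3=34
Average turnaround = (11+22+34) / 3 = 67/3 = 22.33

22.33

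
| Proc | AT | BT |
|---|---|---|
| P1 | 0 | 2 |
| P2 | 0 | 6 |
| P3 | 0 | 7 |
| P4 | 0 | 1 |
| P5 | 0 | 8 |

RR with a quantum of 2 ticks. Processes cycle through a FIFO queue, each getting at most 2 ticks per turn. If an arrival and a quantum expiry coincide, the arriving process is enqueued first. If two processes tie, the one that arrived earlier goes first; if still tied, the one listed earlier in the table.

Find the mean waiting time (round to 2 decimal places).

9.60

Timeline: | P1 0-2 | P2 2-4 | P3 4-6 | P4 6-7 | P5 7-9 | P2 9-11 | P3 11-13 | P5 13-15 | P2 15-17 | P3 17-19 | P5 19-21 | P3 21-22 | P5 22-24 |
Completion: P1=2  P2=17  P3=22  P4=7  P5=24
Turnaround (C−A): P1=2  P2=17  P3=22  P4=7  P5=24
Waiting times: P1=0, P2=11, P3=15, P4=6, P5=16
Average waiting = (0+11+15+6+16) / 5 = 48/5 = 9.60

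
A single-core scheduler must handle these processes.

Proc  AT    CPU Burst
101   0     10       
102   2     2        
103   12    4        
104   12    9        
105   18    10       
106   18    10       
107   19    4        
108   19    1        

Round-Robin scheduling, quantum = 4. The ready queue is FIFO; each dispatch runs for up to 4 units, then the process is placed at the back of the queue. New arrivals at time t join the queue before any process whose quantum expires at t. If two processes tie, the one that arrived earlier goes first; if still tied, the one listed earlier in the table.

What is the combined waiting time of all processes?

Schedule: | 101 0-4 | 102 4-6 | 101 6-12 | 103 12-16 | 104 16-20 | 105 20-24 | 106 24-28 | 107 28-32 | 108 32-33 | 104 33-37 | 105 37-41 | 106 41-45 | 104 45-46 | 105 46-48 | 106 48-50 |
Completion: 101=12  102=6  103=16  104=46  105=48  106=50  107=32  108=33
Turnaround (C−A): 101=12  102=4  103=4  104=34  105=30  106=32  107=13  108=14
Waiting = turnaround − burst: 101=2, 102=2, 103=0, 104=25, 105=20, 106=22, 107=9, 108=13
Total waiting = 2 + 2 + 0 + 25 + 20 + 22 + 9 + 13 = 93

93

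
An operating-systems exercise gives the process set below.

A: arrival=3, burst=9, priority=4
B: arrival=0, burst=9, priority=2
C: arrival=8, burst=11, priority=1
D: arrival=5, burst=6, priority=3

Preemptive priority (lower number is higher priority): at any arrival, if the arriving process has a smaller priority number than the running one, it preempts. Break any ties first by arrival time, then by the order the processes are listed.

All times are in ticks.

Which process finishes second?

B

Timeline: | B 0-8 | C 8-19 | B 19-20 | D 20-26 | A 26-35 |
Completion: A=35  B=20  C=19  D=26
Turnaround (C−A): A=32  B=20  C=11  D=21
Finish order: C → B → D → A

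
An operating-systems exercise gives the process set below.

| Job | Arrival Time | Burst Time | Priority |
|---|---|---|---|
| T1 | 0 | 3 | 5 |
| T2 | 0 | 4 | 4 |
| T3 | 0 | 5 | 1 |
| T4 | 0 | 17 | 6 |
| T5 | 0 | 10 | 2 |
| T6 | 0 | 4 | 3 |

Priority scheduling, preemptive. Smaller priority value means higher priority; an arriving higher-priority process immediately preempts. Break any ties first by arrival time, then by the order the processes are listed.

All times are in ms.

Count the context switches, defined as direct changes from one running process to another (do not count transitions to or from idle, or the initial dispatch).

5

Schedule: | T3 0-5 | T5 5-15 | T6 15-19 | T2 19-23 | T1 23-26 | T4 26-43 |
Completion: T1=26  T2=23  T3=5  T4=43  T5=15  T6=19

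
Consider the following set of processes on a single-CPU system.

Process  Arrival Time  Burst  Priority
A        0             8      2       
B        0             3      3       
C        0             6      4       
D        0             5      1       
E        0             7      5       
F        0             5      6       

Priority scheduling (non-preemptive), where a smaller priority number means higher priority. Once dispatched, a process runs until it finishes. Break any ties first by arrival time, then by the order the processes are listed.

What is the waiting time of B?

Schedule: | D 0-5 | A 5-13 | B 13-16 | C 16-22 | E 22-29 | F 29-34 |
Completion: A=13  B=16  C=22  D=5  E=29  F=34
Waiting(B) = turnaround − burst = 16 − 3 = 13

13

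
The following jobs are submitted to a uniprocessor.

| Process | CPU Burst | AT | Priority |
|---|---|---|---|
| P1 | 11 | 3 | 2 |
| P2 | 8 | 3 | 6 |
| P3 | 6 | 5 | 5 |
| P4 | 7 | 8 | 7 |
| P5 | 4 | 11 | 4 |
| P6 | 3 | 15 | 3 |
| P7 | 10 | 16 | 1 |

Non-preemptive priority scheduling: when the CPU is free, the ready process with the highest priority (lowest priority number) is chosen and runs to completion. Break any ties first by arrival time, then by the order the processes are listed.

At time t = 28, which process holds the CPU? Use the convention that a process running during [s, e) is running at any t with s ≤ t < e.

Timeline: | idle 0-3 | P1 3-14 | P5 14-18 | P7 18-28 | P6 28-31 | P3 31-37 | P2 37-45 | P4 45-52 |
Completion: P1=14  P2=45  P3=37  P4=52  P5=18  P6=31  P7=28
Turnaround (C−A): P1=11  P2=42  P3=32  P4=44  P5=7  P6=16  P7=12

P6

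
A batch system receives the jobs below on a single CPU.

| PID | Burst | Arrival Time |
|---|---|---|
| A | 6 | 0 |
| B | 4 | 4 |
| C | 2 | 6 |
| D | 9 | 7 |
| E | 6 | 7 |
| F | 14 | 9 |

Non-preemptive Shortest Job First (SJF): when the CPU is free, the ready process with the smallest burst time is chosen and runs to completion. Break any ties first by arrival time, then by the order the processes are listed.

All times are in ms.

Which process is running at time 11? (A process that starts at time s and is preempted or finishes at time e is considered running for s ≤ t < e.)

Gantt: | A 0-6 | C 6-8 | B 8-12 | E 12-18 | D 18-27 | F 27-41 |
Completion: A=6  B=12  C=8  D=27  E=18  F=41

B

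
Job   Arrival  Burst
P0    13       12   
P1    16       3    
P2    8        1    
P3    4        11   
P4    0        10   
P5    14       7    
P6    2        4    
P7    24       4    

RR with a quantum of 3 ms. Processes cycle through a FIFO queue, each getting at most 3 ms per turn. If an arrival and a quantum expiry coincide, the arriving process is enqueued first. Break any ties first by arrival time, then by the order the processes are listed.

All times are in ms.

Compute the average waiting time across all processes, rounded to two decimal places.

Schedule: | P4 0-3 | P6 3-6 | P4 6-9 | P3 9-12 | P6 12-13 | P2 13-14 | P4 14-17 | P3 17-20 | P0 20-23 | P5 23-26 | P1 26-29 | P4 29-30 | P3 30-33 | P0 33-36 | P7 36-39 | P5 39-42 | P3 42-44 | P0 44-47 | P7 47-48 | P5 48-49 | P0 49-52 |
Completion: P0=52  P1=29  P2=14  P3=44  P4=30  P5=49  P6=13  P7=48
Turnaround (C−A): P0=39  P1=13  P2=6  P3=40  P4=30  P5=35  P6=11  P7=24
Waiting times: P0=27, P1=10, P2=5, P3=29, P4=20, P5=28, P6=7, P7=20
Average waiting = (27+10+5+29+20+28+7+20) / 8 = 146/8 = 18.25

18.25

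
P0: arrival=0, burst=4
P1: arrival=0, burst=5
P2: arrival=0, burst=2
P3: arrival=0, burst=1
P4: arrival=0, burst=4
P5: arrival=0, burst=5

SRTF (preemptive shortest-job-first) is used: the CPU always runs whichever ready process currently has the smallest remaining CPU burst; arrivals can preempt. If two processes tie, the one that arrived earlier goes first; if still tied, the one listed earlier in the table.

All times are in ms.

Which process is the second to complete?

Timeline: | P3 0-1 | P2 1-3 | P0 3-7 | P4 7-11 | P1 11-16 | P5 16-21 |
Completion: P0=7  P1=16  P2=3  P3=1  P4=11  P5=21
Turnaround (C−A): P0=7  P1=16  P2=3  P3=1  P4=11  P5=21
Finish order: P3 → P2 → P0 → P4 → P1 → P5

P2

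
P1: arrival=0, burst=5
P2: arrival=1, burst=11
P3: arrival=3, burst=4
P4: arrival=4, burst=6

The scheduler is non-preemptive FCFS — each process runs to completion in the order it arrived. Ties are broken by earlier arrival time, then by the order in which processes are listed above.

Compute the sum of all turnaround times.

Gantt: | P1 0-5 | P2 5-16 | P3 16-20 | P4 20-26 |
Completion: P1=5  P2=16  P3=20  P4=26
Turnaround = completion − arrival: P1=5, P2=15, P3=17, P4=22
Total turnaround = 5 + 15 + 17 + 22 = 59

59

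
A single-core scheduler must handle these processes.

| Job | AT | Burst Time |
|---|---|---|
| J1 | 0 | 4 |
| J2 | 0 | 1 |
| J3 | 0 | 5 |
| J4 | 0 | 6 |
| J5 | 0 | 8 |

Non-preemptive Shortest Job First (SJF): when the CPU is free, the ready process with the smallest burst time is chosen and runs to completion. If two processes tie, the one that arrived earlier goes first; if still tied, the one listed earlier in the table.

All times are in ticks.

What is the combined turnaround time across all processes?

Timeline: | J2 0-1 | J1 1-5 | J3 5-10 | J4 10-16 | J5 16-24 |
Completion: J1=5  J2=1  J3=10  J4=16  J5=24
Turnaround = completion − arrival: J1=5, J2=1, J3=10, J4=16, J5=24
Total turnaround = 5 + 1 + 10 + 16 + 24 = 56

56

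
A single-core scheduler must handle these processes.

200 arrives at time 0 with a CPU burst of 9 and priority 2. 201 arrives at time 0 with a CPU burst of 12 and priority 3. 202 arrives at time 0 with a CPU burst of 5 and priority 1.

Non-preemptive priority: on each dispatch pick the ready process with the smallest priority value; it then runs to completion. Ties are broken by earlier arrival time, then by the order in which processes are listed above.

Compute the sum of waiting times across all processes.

Timeline: | 202 0-5 | 200 5-14 | 201 14-26 |
Completion: 200=14  201=26  202=5
Turnaround (C−A): 200=14  201=26  202=5
Waiting = turnaround − burst: 200=5, 201=14, 202=0
Total waiting = 5 + 14 + 0 = 19

19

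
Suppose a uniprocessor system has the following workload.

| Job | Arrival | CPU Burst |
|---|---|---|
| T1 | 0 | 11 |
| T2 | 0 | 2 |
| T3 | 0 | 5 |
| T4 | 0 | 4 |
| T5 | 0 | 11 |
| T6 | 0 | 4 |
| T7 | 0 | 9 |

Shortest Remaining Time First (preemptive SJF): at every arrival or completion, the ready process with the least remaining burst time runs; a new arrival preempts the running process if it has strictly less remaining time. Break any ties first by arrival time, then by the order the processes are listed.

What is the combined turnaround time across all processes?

138

Timeline: | T2 0-2 | T4 2-6 | T6 6-10 | T3 10-15 | T7 15-24 | T1 24-35 | T5 35-46 |
Completion: T1=35  T2=2  T3=15  T4=6  T5=46  T6=10  T7=24
Turnaround = completion − arrival: T1=35, T2=2, T3=15, T4=6, T5=46, T6=10, T7=24
Total turnaround = 35 + 2 + 15 + 6 + 46 + 10 + 24 = 138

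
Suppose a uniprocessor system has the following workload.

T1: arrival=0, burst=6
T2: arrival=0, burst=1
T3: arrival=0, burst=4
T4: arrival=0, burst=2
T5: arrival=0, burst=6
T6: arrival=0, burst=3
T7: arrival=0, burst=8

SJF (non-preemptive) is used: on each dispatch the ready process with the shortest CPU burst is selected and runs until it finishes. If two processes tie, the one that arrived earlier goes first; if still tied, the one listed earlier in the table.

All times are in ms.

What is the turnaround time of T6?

Timeline: | T2 0-1 | T4 1-3 | T6 3-6 | T3 6-10 | T1 10-16 | T5 16-22 | T7 22-30 |
Completion: T1=16  T2=1  T3=10  T4=3  T5=22  T6=6  T7=30
Turnaround (C−A): T1=16  T2=1  T3=10  T4=3  T5=22  T6=6  T7=30
Turnaround(T6) = completion − arrival = 6 − 0 = 6

6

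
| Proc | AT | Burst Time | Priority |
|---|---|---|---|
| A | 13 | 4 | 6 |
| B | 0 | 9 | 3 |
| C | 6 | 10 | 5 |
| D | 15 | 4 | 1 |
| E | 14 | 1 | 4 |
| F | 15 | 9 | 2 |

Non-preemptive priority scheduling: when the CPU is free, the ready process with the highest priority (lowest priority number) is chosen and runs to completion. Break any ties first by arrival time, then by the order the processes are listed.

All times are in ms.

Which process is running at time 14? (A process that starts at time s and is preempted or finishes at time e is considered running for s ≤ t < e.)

Schedule: | B 0-9 | C 9-19 | D 19-23 | F 23-32 | E 32-33 | A 33-37 |
Completion: A=37  B=9  C=19  D=23  E=33  F=32
Turnaround (C−A): A=24  B=9  C=13  D=8  E=19  F=17

C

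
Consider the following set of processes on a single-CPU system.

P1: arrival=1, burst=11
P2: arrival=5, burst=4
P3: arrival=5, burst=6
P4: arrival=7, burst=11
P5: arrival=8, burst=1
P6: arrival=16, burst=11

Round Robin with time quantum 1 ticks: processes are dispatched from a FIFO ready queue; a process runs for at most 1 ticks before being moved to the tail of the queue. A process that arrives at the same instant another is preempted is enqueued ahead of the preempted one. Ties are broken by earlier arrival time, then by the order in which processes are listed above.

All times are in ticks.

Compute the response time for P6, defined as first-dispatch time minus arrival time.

3

Schedule: | idle 0-1 | P1 1-5 | P2 5-6 | P3 6-7 | P1 7-8 | P2 8-9 | P4 9-10 | P3 10-11 | P5 11-12 | P1 12-13 | P2 13-14 | P4 14-15 | P3 15-16 | P1 16-17 | P2 17-18 | P4 18-19 | P6 19-20 | P3 20-21 | P1 21-22 | P4 22-23 | P6 23-24 | P3 24-25 | P1 25-26 | P4 26-27 | P6 27-28 | P3 28-29 | P1 29-30 | P4 30-31 | P6 31-32 | P1 32-33 | P4 33-34 | P6 34-35 | P4 35-36 | P6 36-37 | P4 37-38 | P6 38-39 | P4 39-40 | P6 40-41 | P4 41-42 | P6 42-45 |
Completion: P1=33  P2=18  P3=29  P4=42  P5=12  P6=45
Turnaround (C−A): P1=32  P2=13  P3=24  P4=35  P5=4  P6=29
Response(P6) = first start − arrival = 19 − 16 = 3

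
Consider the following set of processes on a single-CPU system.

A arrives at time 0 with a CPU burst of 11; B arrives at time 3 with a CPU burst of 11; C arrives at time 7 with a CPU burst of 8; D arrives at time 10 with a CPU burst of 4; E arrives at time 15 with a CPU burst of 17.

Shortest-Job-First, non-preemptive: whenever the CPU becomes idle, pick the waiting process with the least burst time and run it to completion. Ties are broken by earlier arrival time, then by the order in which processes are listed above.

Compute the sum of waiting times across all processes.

48

Gantt: | A 0-11 | D 11-15 | C 15-23 | B 23-34 | E 34-51 |
Completion: A=11  B=34  C=23  D=15  E=51
Waiting = turnaround − burst: A=0, B=20, C=8, D=1, E=19
Total waiting = 0 + 20 + 8 + 1 + 19 = 48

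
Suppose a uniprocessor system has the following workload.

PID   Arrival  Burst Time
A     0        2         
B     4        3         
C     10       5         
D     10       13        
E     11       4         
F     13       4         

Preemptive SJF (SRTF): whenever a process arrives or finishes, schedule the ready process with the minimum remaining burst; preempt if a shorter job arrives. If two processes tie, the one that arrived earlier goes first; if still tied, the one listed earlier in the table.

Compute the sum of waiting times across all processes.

Timeline: | A 0-2 | idle 2-4 | B 4-7 | idle 7-10 | C 10-15 | E 15-19 | F 19-23 | D 23-36 |
Completion: A=2  B=7  C=15  D=36  E=19  F=23
Waiting = turnaround − burst: A=0, B=0, C=0, D=13, E=4, F=6
Total waiting = 0 + 0 + 0 + 13 + 4 + 6 = 23

23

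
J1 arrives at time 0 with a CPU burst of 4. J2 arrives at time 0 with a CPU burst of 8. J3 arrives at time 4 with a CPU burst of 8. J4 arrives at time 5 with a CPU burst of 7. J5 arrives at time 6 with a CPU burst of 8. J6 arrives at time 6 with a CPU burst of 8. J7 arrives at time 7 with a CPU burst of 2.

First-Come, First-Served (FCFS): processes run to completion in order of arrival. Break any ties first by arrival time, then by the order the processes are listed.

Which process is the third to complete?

J3

Timeline: | J1 0-4 | J2 4-12 | J3 12-20 | J4 20-27 | J5 27-35 | J6 35-43 | J7 43-45 |
Completion: J1=4  J2=12  J3=20  J4=27  J5=35  J6=43  J7=45
Turnaround (C−A): J1=4  J2=12  J3=16  J4=22  J5=29  J6=37  J7=38
Finish order: J1 → J2 → J3 → J4 → J5 → J6 → J7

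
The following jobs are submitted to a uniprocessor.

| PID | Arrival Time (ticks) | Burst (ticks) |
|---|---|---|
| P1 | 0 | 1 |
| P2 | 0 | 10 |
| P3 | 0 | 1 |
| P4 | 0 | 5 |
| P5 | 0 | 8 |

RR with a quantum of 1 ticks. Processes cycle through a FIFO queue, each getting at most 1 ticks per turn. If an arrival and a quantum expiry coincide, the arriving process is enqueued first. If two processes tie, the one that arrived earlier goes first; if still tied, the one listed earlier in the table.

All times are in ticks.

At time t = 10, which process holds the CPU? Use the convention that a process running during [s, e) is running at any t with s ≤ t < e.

P5

Gantt: | P1 0-1 | P2 1-2 | P3 2-3 | P4 3-4 | P5 4-5 | P2 5-6 | P4 6-7 | P5 7-8 | P2 8-9 | P4 9-10 | P5 10-11 | P2 11-12 | P4 12-13 | P5 13-14 | P2 14-15 | P4 15-16 | P5 16-17 | P2 17-18 | P5 18-19 | P2 19-20 | P5 20-21 | P2 21-22 | P5 22-23 | P2 23-25 |
Completion: P1=1  P2=25  P3=3  P4=16  P5=23
Turnaround (C−A): P1=1  P2=25  P3=3  P4=16  P5=23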